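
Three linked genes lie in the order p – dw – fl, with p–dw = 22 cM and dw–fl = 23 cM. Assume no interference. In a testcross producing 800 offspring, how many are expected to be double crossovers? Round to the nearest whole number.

Map distances give recombination frequencies of 0.220 and 0.230 for the two intervals.
With no interference, expected double-crossover frequency = 0.220 × 0.230 = 0.05060.
Expected number = 0.05060 × 800 = 40.48 ≈ 40.

40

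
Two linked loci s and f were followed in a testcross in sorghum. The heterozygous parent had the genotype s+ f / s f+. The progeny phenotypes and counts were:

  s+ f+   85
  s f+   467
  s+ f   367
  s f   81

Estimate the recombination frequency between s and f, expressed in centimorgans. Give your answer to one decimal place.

The recombinant classes are s+ f+ and s f: 85 + 81 = 166.
Recombination frequency = 166/1000 = 0.1660 ≈ 16.6%, i.e. 16.6 centimorgans.

16.6 centimorgans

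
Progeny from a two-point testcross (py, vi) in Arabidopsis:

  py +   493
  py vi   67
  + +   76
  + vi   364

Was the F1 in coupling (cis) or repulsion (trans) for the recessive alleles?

trans

The two most frequent classes are + vi (364) and py + (493); these are the parental (non-recombinant) types.
So the F1 carried + vi on one chromosome and py + on the other — the recessive alleles are on opposite chromosomes (trans / repulsion).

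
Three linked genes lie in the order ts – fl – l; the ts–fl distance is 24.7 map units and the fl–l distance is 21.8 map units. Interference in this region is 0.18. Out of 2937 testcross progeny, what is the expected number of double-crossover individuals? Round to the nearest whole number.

Map distances give recombination frequencies of 0.247 and 0.218 for the two intervals.
With interference 0.18 (so coincidence = 0.82), expected double-crossover frequency = 0.247 × 0.218 × 0.82 = 0.04415.
Expected number = 0.04415 × 2937 = 129.68 ≈ 130.

130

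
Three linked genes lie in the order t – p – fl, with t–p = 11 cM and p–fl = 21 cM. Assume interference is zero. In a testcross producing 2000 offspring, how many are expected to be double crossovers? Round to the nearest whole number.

46

Map distances give recombination frequencies of 0.110 and 0.210 for the two intervals.
With no interference, expected double-crossover frequency = 0.110 × 0.210 = 0.02310.
Expected number = 0.02310 × 2000 = 46.20 ≈ 46.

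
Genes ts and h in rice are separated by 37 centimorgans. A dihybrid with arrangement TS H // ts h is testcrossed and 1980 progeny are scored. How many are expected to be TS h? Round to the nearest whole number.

A map distance of 37 centimorgans corresponds to a recombination frequency of 0.370.
The F1 is TS H / ts h, so TS h is a recombinant gamete class with expected frequency r/2 = 0.370/2 = 0.1850.
Expected number = 0.1850 × 1980 = 366.30 ≈ 366.

366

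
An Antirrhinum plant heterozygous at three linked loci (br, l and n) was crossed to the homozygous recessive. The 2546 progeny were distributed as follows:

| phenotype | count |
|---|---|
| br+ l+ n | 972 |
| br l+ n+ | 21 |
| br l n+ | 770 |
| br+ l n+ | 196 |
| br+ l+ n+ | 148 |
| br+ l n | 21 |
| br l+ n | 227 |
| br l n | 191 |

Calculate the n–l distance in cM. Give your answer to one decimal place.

15.0 cM

The two most frequent reciprocal classes, br+ l+ n and br l n+, are the parental types, so the F1 was br+ l+ n / br l n+.
The two rarest classes, br+ l n and br l+ n+, are the double crossovers. Comparing them with the parentals, only the l allele has switched, so l is the middle locus and the order is n – l – br.
Crossovers in the n–l interval produce the single-crossover classes br+ l+ n+ and br l n (148 + 191 = 339) plus the double crossovers (42).
RF(n–l) = (339 + 42) / 2546 = 381/2546 = 0.1496 → 15.0 cM.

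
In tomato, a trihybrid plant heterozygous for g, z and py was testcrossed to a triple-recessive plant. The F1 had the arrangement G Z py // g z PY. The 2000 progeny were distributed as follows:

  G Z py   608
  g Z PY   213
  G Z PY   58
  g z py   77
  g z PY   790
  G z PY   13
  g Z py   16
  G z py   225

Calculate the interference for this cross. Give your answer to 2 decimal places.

0.24

The two rarest classes, g Z py and G z PY, are the double crossovers. Comparing them with the parentals, only the g allele has switched, so g is the middle locus and the order is z – g – py.
z–g: (438 + 29)/2000 = 0.2335; g–py: (135 + 29)/2000 = 0.0820.
Expected DCO frequency = 0.2335 × 0.0820 ≈ 0.01915; observed = 29/2000 ≈ 0.01450.
Coefficient of coincidence = 0.01450/0.01915 ≈ 0.76; interference = 1 − 0.76 = 0.24.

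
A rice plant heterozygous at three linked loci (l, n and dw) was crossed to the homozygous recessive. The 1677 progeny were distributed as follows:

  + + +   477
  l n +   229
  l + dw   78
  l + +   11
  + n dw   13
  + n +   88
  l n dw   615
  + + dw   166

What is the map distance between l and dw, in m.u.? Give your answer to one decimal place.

The two most frequent reciprocal classes, + + + and l n dw, are the parental types, so the F1 was + + + / l n dw.
The two rarest classes, l + + and + n dw, are the double crossovers. Comparing them with the parentals, only the l allele has switched, so l is the middle locus and the order is n – l – dw.
Crossovers in the l–dw interval produce the single-crossover classes + + dw and l n + (166 + 229 = 395) plus the double crossovers (24).
RF(l–dw) = (395 + 24) / 1677 = 419/1677 = 0.2499 → 25.0 m.u.

25.0 m.u.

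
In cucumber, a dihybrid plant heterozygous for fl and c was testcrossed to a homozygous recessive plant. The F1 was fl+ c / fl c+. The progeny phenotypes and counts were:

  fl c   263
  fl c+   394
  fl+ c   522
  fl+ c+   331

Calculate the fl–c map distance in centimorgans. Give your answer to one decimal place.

The recombinant classes are fl+ c+ and fl c: 331 + 263 = 594.
Recombination frequency = 594/1510 = 0.3934 ≈ 39.3%, i.e. 39.3 centimorgans.

39.3 centimorgans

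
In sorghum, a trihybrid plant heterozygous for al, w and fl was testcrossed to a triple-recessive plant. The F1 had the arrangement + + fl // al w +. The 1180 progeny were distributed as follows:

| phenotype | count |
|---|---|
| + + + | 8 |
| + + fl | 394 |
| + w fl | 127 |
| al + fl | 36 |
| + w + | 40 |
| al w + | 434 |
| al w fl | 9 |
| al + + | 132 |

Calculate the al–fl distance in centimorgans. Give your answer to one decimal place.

7.9 centimorgans

The two rarest classes, + + + and al w fl, are the double crossovers. Comparing them with the parentals, only the fl allele has switched, so fl is the middle locus and the order is w – fl – al.
Crossovers in the fl–al interval produce the single-crossover classes al + fl and + w + (36 + 40 = 76) plus the double crossovers (17).
RF(fl–al) = (76 + 17) / 1180 = 93/1180 = 0.0788 → 7.9 centimorgans.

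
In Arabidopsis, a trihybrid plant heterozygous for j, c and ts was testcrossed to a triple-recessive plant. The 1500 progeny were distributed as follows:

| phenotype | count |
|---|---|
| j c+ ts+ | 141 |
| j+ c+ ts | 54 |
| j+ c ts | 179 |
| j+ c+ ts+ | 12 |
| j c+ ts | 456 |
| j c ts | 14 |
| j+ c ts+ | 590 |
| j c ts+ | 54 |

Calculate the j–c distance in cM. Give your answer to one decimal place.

8.9 cM

The two most frequent reciprocal classes, j c+ ts and j+ c ts+, are the parental types, so the F1 was j c+ ts / j+ c ts+.
The two rarest classes, j c ts and j+ c+ ts+, are the double crossovers. Comparing them with the parentals, only the c allele has switched, so c is the middle locus and the order is j – c – ts.
Crossovers in the j–c interval produce the single-crossover classes j+ c+ ts and j c ts+ (54 + 54 = 108) plus the double crossovers (26).
RF(j–c) = (108 + 26) / 1500 = 134/1500 = 0.0893 → 8.9 cM.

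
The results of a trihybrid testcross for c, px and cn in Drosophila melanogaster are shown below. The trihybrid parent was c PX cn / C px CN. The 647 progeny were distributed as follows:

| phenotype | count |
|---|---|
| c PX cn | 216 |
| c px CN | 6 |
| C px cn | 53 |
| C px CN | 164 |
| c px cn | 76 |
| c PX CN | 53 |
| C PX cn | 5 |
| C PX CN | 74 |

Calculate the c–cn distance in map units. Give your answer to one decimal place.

The two rarest classes, C PX cn and c px CN, are the double crossovers. Comparing them with the parentals, only the c allele has switched, so c is the middle locus and the order is cn – c – px.
Crossovers in the cn–c interval produce the single-crossover classes c PX CN and C px cn (53 + 53 = 106) plus the double crossovers (11).
RF(cn–c) = (106 + 11) / 647 = 117/647 = 0.1808 → 18.1 map units.

18.1 map units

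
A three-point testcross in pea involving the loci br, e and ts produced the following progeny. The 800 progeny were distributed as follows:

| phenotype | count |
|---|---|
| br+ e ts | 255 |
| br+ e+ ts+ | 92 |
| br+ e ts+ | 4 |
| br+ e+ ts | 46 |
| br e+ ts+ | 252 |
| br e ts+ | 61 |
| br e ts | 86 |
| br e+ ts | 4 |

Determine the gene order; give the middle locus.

The two most frequent reciprocal classes, br+ e ts and br e+ ts+, are the parental types, so the F1 was br+ e ts / br e+ ts+.
The two rarest classes, br+ e ts+ and br e+ ts, are the double crossovers. Comparing them with the parentals, only the ts allele has switched, so ts is the middle locus and the order is e – ts – br.

ts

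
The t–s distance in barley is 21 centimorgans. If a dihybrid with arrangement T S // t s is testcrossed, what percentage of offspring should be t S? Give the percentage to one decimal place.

A map distance of 21 centimorgans corresponds to a recombination frequency of 0.210.
The F1 is T S / t s, so t S is a recombinant gamete class with expected frequency r/2 = 0.210/2 = 0.1050.
That is 0.1050 = 10.5% of the progeny.

10.5%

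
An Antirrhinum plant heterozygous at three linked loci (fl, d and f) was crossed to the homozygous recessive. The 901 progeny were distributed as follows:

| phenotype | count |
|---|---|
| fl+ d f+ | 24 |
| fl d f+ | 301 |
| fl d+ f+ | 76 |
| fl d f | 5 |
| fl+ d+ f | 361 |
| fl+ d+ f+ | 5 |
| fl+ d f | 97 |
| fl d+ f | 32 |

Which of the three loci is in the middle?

f

The two most frequent reciprocal classes, fl d f+ and fl+ d+ f, are the parental types, so the F1 was fl d f+ / fl+ d+ f.
The two rarest classes, fl d f and fl+ d+ f+, are the double crossovers. Comparing them with the parentals, only the f allele has switched, so f is the middle locus and the order is d – f – fl.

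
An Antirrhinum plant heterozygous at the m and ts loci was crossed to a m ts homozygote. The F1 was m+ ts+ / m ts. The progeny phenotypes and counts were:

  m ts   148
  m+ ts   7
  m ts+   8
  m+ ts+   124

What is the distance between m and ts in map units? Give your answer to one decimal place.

5.2 map units

The recombinant classes are m+ ts and m ts+: 7 + 8 = 15.
Recombination frequency = 15/287 = 0.0523 ≈ 5.2%, i.e. 5.2 map units.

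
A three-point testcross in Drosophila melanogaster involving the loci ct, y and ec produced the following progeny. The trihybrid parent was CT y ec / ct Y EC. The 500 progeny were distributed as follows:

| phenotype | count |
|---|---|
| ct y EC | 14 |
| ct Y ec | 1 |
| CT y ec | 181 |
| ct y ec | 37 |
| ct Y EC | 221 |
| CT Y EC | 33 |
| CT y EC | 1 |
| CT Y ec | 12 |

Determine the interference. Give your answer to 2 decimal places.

0.50

The two rarest classes, CT y EC and ct Y ec, are the double crossovers. Comparing them with the parentals, only the ec allele has switched, so ec is the middle locus and the order is ct – ec – y.
ct–ec: (70 + 2)/500 = 0.1440; ec–y: (26 + 2)/500 = 0.0560.
Expected DCO frequency = 0.1440 × 0.0560 ≈ 0.00806; observed = 2/500 ≈ 0.00400.
Coefficient of coincidence = 0.00400/0.00806 ≈ 0.50; interference = 1 − 0.50 = 0.50.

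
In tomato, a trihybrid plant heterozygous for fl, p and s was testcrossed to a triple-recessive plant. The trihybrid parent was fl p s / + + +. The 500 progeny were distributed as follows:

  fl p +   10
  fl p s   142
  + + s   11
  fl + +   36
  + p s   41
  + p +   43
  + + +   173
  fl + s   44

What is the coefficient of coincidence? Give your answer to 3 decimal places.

0.992

The two rarest classes, fl p + and + + s, are the double crossovers. Comparing them with the parentals, only the s allele has switched, so s is the middle locus and the order is p – s – fl.
p–s: (87 + 21)/500 = 0.2160; s–fl: (77 + 21)/500 = 0.1960.
Expected DCO frequency = 0.2160 × 0.1960 ≈ 0.04234; observed = 21/500 ≈ 0.04200.
Coefficient of coincidence = 0.04200/0.04234 ≈ 0.992.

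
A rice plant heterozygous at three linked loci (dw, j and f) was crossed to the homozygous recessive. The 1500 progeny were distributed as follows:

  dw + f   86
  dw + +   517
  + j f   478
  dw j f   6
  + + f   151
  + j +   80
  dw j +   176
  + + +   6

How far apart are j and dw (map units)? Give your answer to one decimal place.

22.6 map units

The two most frequent reciprocal classes, + j f and dw + +, are the parental types, so the F1 was + j f / dw + +.
The two rarest classes, dw j f and + + +, are the double crossovers. Comparing them with the parentals, only the dw allele has switched, so dw is the middle locus and the order is f – dw – j.
Crossovers in the dw–j interval produce the single-crossover classes + + f and dw j + (151 + 176 = 327) plus the double crossovers (12).
RF(dw–j) = (327 + 12) / 1500 = 339/1500 = 0.2260 → 22.6 map units.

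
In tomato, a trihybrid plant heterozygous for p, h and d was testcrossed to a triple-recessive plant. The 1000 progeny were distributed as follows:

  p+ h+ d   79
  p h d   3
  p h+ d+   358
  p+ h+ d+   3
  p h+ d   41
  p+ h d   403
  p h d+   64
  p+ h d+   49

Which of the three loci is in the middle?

The two most frequent reciprocal classes, p h+ d+ and p+ h d, are the parental types, so the F1 was p h+ d+ / p+ h d.
The two rarest classes, p+ h+ d+ and p h d, are the double crossovers. Comparing them with the parentals, only the p allele has switched, so p is the middle locus and the order is h – p – d.

p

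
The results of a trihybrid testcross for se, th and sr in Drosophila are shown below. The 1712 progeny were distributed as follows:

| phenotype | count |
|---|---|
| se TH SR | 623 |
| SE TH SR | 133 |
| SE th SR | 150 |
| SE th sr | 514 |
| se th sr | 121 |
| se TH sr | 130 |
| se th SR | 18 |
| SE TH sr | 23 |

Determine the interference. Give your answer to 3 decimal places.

0.259

The two most frequent reciprocal classes, se TH SR and SE th sr, are the parental types, so the F1 was se TH SR / SE th sr.
The two rarest classes, se th SR and SE TH sr, are the double crossovers. Comparing them with the parentals, only the th allele has switched, so th is the middle locus and the order is se – th – sr.
se–th: (254 + 41)/1712 = 0.1723; th–sr: (280 + 41)/1712 = 0.1875.
Expected DCO frequency = 0.1723 × 0.1875 ≈ 0.03231; observed = 41/1712 ≈ 0.02395.
Coefficient of coincidence = 0.02395/0.03231 ≈ 0.741; interference = 1 − 0.741 = 0.259.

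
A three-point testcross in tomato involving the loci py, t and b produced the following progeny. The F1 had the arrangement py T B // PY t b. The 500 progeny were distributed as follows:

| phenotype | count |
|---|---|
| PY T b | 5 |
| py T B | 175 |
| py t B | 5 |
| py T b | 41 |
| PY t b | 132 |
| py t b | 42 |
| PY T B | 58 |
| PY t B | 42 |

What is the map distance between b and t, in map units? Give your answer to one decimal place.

18.6 map units

The two rarest classes, py t B and PY T b, are the double crossovers. Comparing them with the parentals, only the t allele has switched, so t is the middle locus and the order is py – t – b.
Crossovers in the t–b interval produce the single-crossover classes py T b and PY t B (41 + 42 = 83) plus the double crossovers (10).
RF(t–b) = (83 + 10) / 500 = 93/500 = 0.1860 → 18.6 map units.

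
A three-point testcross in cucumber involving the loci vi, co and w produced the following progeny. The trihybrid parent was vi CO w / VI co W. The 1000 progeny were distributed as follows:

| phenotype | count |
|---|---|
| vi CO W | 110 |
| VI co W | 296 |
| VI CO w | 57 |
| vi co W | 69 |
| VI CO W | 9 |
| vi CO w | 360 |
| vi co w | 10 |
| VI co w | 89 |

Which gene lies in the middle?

co

The two rarest classes, vi co w and VI CO W, are the double crossovers. Comparing them with the parentals, only the co allele has switched, so co is the middle locus and the order is vi – co – w.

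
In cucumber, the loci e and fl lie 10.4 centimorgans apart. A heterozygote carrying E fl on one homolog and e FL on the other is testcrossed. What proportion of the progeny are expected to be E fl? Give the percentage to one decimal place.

A map distance of 10.4 centimorgans corresponds to a recombination frequency of 0.104.
The F1 is E fl / e FL, so E fl is a parental gamete class with expected frequency (1 − r)/2 = 0.896/2 = 0.4480.
That is 0.4480 = 44.8% of the progeny.

44.8%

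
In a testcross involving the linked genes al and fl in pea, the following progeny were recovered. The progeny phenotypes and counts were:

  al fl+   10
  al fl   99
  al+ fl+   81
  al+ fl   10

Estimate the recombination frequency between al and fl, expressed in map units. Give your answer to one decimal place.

The two most frequent classes, al+ fl+ (81) and al fl (99), are the parental types, so the F1 was al+ fl+ / al fl.
The recombinant classes are al+ fl and al fl+: 10 + 10 = 20.
Recombination frequency = 20/200 = 0.1000 ≈ 10.0%, i.e. 10.0 map units.

10.0 map units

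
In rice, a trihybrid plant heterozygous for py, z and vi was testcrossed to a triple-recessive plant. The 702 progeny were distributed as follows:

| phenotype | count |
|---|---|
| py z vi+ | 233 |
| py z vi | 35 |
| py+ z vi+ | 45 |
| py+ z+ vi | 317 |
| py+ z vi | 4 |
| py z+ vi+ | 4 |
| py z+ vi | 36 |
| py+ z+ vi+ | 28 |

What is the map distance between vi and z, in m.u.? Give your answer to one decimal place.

10.1 m.u.

The two most frequent reciprocal classes, py+ z+ vi and py z vi+, are the parental types, so the F1 was py+ z+ vi / py z vi+.
The two rarest classes, py+ z vi and py z+ vi+, are the double crossovers. Comparing them with the parentals, only the z allele has switched, so z is the middle locus and the order is py – z – vi.
Crossovers in the z–vi interval produce the single-crossover classes py+ z+ vi+ and py z vi (28 + 35 = 63) plus the double crossovers (8).
RF(z–vi) = (63 + 8) / 702 = 71/702 = 0.1011 → 10.1 m.u.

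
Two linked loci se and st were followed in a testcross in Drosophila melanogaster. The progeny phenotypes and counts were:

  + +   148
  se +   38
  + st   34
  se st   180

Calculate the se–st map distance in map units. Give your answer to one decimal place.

The two most frequent classes, + + (148) and se st (180), are the parental types, so the F1 was + + / se st.
The recombinant classes are + st and se +: 34 + 38 = 72.
Recombination frequency = 72/400 = 0.1800 ≈ 18.0%, i.e. 18.0 map units.

18.0 map units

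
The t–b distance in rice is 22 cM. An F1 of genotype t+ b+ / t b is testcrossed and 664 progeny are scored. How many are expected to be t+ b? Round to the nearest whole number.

73

A map distance of 22 cM corresponds to a recombination frequency of 0.220.
The F1 is t+ b+ / t b, so t+ b is a recombinant gamete class with expected frequency r/2 = 0.220/2 = 0.1100.
Expected number = 0.1100 × 664 = 73.04 ≈ 73.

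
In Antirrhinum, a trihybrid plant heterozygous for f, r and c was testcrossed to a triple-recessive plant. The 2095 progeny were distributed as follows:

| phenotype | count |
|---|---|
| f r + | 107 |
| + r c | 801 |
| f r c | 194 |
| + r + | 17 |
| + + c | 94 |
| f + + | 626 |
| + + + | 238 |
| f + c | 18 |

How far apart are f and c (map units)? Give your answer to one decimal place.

22.3 map units

The two most frequent reciprocal classes, f + + and + r c, are the parental types, so the F1 was f + + / + r c.
The two rarest classes, f + c and + r +, are the double crossovers. Comparing them with the parentals, only the c allele has switched, so c is the middle locus and the order is r – c – f.
Crossovers in the c–f interval produce the single-crossover classes + + + and f r c (238 + 194 = 432) plus the double crossovers (35).
RF(c–f) = (432 + 35) / 2095 = 467/2095 = 0.2229 → 22.3 map units.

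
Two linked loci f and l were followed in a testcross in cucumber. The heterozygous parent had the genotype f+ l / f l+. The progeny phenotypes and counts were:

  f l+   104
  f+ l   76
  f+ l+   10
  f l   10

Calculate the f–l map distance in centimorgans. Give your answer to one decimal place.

10.0 centimorgans

The recombinant classes are f+ l+ and f l: 10 + 10 = 20.
Recombination frequency = 20/200 = 0.1000 ≈ 10.0%, i.e. 10.0 centimorgans.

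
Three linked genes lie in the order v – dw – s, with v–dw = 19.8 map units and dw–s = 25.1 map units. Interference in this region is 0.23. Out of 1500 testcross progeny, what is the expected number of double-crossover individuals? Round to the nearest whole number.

57

Map distances give recombination frequencies of 0.198 and 0.251 for the two intervals.
With interference 0.23 (so coincidence = 0.77), expected double-crossover frequency = 0.198 × 0.251 × 0.77 = 0.03827.
Expected number = 0.03827 × 1500 = 57.40 ≈ 57.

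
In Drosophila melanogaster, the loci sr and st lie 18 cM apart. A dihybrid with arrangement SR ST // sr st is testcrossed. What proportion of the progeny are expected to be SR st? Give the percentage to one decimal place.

9.0%

A map distance of 18 cM corresponds to a recombination frequency of 0.180.
The F1 is SR ST / sr st, so SR st is a recombinant gamete class with expected frequency r/2 = 0.180/2 = 0.0900.
That is 0.0900 = 9.0% of the progeny.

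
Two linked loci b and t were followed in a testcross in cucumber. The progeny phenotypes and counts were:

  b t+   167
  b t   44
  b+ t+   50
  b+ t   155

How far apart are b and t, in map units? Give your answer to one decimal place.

22.6 map units

The two most frequent classes, b+ t (155) and b t+ (167), are the parental types, so the F1 was b+ t / b t+.
The recombinant classes are b+ t+ and b t: 50 + 44 = 94.
Recombination frequency = 94/416 = 0.2260 ≈ 22.6%, i.e. 22.6 map units.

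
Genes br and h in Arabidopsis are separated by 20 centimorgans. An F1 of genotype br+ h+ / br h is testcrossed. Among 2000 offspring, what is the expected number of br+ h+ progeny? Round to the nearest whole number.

A map distance of 20 centimorgans corresponds to a recombination frequency of 0.200.
The F1 is br+ h+ / br h, so br+ h+ is a parental gamete class with expected frequency (1 − r)/2 = 0.800/2 = 0.4000.
Expected number = 0.4000 × 2000 = 800.00 ≈ 800.

800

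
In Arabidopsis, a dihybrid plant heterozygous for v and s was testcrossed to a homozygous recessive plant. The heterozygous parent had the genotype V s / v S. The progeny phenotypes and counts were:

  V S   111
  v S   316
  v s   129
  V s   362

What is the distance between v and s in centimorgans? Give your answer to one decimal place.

26.1 centimorgans

The recombinant classes are V S and v s: 111 + 129 = 240.
Recombination frequency = 240/918 = 0.2614 ≈ 26.1%, i.e. 26.1 centimorgans.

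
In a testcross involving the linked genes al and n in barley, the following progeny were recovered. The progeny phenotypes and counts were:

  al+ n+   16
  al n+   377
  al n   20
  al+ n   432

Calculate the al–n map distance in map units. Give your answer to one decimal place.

4.3 map units

The two most frequent classes, al+ n (432) and al n+ (377), are the parental types, so the F1 was al+ n / al n+.
The recombinant classes are al+ n+ and al n: 16 + 20 = 36.
Recombination frequency = 36/845 = 0.0426 ≈ 4.3%, i.e. 4.3 map units.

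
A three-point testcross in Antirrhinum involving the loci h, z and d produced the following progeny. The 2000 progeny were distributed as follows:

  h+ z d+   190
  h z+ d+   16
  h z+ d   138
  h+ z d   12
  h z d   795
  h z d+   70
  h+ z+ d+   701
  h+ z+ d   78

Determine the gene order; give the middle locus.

The two most frequent reciprocal classes, h+ z+ d+ and h z d, are the parental types, so the F1 was h+ z+ d+ / h z d.
The two rarest classes, h z+ d+ and h+ z d, are the double crossovers. Comparing them with the parentals, only the h allele has switched, so h is the middle locus and the order is d – h – z.

h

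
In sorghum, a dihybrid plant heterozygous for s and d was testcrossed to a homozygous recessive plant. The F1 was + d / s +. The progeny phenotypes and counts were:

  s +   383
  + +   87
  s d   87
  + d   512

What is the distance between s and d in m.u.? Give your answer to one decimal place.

16.3 m.u.

The recombinant classes are + + and s d: 87 + 87 = 174.
Recombination frequency = 174/1069 = 0.1628 ≈ 16.3%, i.e. 16.3 m.u.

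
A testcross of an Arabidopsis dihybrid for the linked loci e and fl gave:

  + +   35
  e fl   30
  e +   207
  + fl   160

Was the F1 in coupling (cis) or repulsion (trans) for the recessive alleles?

trans

The two most frequent classes are + fl (160) and e + (207); these are the parental (non-recombinant) types.
So the F1 carried + fl on one chromosome and e + on the other — the recessive alleles are on opposite chromosomes (trans / repulsion).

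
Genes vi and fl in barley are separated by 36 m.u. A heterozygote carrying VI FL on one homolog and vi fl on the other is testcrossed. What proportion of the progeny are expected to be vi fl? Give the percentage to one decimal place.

A map distance of 36 m.u. corresponds to a recombination frequency of 0.360.
The F1 is VI FL / vi fl, so vi fl is a parental gamete class with expected frequency (1 − r)/2 = 0.640/2 = 0.3200.
That is 0.3200 = 32.0% of the progeny.

32.0%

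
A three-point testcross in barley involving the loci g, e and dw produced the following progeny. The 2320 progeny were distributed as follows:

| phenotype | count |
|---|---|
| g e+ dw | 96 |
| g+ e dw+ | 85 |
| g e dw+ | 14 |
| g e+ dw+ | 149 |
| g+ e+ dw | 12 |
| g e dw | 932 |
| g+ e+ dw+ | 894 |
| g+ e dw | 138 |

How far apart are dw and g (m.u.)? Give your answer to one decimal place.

The two most frequent reciprocal classes, g+ e+ dw+ and g e dw, are the parental types, so the F1 was g+ e+ dw+ / g e dw.
The two rarest classes, g+ e+ dw and g e dw+, are the double crossovers. Comparing them with the parentals, only the dw allele has switched, so dw is the middle locus and the order is e – dw – g.
Crossovers in the dw–g interval produce the single-crossover classes g e+ dw+ and g+ e dw (149 + 138 = 287) plus the double crossovers (26).
RF(dw–g) = (287 + 26) / 2320 = 313/2320 = 0.1349 → 13.5 m.u.

13.5 m.u.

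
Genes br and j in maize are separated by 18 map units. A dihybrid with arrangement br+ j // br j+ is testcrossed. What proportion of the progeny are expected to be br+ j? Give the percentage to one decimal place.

41.0%

A map distance of 18 map units corresponds to a recombination frequency of 0.180.
The F1 is br+ j / br j+, so br+ j is a parental gamete class with expected frequency (1 − r)/2 = 0.820/2 = 0.4100.
That is 0.4100 = 41.0% of the progeny.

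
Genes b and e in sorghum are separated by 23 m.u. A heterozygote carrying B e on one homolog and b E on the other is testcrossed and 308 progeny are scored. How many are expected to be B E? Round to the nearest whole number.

35

A map distance of 23 m.u. corresponds to a recombination frequency of 0.230.
The F1 is B e / b E, so B E is a recombinant gamete class with expected frequency r/2 = 0.230/2 = 0.1150.
Expected number = 0.1150 × 308 = 35.42 ≈ 35.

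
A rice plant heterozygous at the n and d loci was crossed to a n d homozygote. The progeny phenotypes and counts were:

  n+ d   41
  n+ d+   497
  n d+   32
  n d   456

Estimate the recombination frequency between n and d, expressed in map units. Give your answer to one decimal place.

7.1 map units

The two most frequent classes, n+ d+ (497) and n d (456), are the parental types, so the F1 was n+ d+ / n d.
The recombinant classes are n+ d and n d+: 41 + 32 = 73.
Recombination frequency = 73/1026 = 0.0712 ≈ 7.1%, i.e. 7.1 map units.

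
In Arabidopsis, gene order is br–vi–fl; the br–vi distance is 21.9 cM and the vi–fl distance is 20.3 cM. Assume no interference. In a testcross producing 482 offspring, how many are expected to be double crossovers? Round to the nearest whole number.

21

Map distances give recombination frequencies of 0.219 and 0.203 for the two intervals.
With no interference, expected double-crossover frequency = 0.219 × 0.203 = 0.04446.
Expected number = 0.04446 × 482 = 21.43 ≈ 21.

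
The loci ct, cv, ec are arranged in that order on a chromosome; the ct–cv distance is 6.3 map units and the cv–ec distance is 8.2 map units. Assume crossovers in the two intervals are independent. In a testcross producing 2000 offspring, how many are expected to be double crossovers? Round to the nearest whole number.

10

Map distances give recombination frequencies of 0.063 and 0.082 for the two intervals.
With no interference, expected double-crossover frequency = 0.063 × 0.082 = 0.00517.
Expected number = 0.00517 × 2000 = 10.33 ≈ 10.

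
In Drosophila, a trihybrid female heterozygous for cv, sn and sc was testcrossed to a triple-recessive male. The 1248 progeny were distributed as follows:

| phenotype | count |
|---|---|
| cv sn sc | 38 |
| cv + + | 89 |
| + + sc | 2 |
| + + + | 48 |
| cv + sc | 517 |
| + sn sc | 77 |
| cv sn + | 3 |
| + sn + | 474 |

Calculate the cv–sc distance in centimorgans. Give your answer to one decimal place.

13.7 centimorgans

The two most frequent reciprocal classes, cv + sc and + sn +, are the parental types, so the F1 was cv + sc / + sn +.
The two rarest classes, + + sc and cv sn +, are the double crossovers. Comparing them with the parentals, only the cv allele has switched, so cv is the middle locus and the order is sn – cv – sc.
Crossovers in the cv–sc interval produce the single-crossover classes cv + + and + sn sc (89 + 77 = 166) plus the double crossovers (5).
RF(cv–sc) = (166 + 5) / 1248 = 171/1248 = 0.1370 → 13.7 centimorgans.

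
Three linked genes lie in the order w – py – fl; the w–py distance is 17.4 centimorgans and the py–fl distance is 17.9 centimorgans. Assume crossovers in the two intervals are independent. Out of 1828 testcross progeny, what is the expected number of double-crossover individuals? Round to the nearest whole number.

Map distances give recombination frequencies of 0.174 and 0.179 for the two intervals.
With no interference, expected double-crossover frequency = 0.174 × 0.179 = 0.03115.
Expected number = 0.03115 × 1828 = 56.93 ≈ 57.

57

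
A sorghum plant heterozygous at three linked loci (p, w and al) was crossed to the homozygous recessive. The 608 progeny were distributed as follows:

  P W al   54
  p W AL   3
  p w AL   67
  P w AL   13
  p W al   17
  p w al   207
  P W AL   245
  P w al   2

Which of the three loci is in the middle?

p

The two most frequent reciprocal classes, p w al and P W AL, are the parental types, so the F1 was p w al / P W AL.
The two rarest classes, P w al and p W AL, are the double crossovers. Comparing them with the parentals, only the p allele has switched, so p is the middle locus and the order is al – p – w.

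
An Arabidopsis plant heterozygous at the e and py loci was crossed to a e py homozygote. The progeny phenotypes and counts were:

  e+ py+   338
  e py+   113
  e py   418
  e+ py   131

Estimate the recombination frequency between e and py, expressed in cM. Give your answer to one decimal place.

The two most frequent classes, e+ py+ (338) and e py (418), are the parental types, so the F1 was e+ py+ / e py.
The recombinant classes are e+ py and e py+: 131 + 113 = 244.
Recombination frequency = 244/1000 = 0.2440 ≈ 24.4%, i.e. 24.4 cM.

24.4 cM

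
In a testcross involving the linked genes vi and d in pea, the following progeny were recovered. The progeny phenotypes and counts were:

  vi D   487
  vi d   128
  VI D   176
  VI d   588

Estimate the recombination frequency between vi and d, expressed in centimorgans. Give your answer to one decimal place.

22.0 centimorgans

The two most frequent classes, VI d (588) and vi D (487), are the parental types, so the F1 was VI d / vi D.
The recombinant classes are VI D and vi d: 176 + 128 = 304.
Recombination frequency = 304/1379 = 0.2204 ≈ 22.0%, i.e. 22.0 centimorgans.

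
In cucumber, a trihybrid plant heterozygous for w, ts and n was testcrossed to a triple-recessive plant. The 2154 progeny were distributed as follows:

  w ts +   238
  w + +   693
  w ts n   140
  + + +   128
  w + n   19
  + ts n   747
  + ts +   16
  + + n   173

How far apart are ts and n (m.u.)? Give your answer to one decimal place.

20.7 m.u.

The two most frequent reciprocal classes, w + + and + ts n, are the parental types, so the F1 was w + + / + ts n.
The two rarest classes, w + n and + ts +, are the double crossovers. Comparing them with the parentals, only the n allele has switched, so n is the middle locus and the order is ts – n – w.
Crossovers in the ts–n interval produce the single-crossover classes w ts + and + + n (238 + 173 = 411) plus the double crossovers (35).
RF(ts–n) = (411 + 35) / 2154 = 446/2154 = 0.2071 → 20.7 m.u.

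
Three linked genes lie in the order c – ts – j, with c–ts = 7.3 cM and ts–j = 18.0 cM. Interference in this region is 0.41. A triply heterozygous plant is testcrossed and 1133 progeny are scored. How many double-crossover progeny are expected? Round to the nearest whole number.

9

Map distances give recombination frequencies of 0.073 and 0.180 for the two intervals.
With interference 0.41 (so coincidence = 0.59), expected double-crossover frequency = 0.073 × 0.180 × 0.59 = 0.00775.
Expected number = 0.00775 × 1133 = 8.78 ≈ 9.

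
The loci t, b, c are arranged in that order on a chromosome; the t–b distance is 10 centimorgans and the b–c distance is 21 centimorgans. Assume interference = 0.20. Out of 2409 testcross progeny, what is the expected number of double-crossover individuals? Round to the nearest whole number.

40

Map distances give recombination frequencies of 0.100 and 0.210 for the two intervals.
With interference 0.20 (so coincidence = 0.80), expected double-crossover frequency = 0.100 × 0.210 × 0.80 = 0.01680.
Expected number = 0.01680 × 2409 = 40.47 ≈ 40.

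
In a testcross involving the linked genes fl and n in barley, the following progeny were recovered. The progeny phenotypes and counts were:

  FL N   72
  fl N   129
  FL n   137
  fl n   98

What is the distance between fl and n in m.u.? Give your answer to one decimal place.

39.0 m.u.

The two most frequent classes, FL n (137) and fl N (129), are the parental types, so the F1 was FL n / fl N.
The recombinant classes are FL N and fl n: 72 + 98 = 170.
Recombination frequency = 170/436 = 0.3899 ≈ 39.0%, i.e. 39.0 m.u.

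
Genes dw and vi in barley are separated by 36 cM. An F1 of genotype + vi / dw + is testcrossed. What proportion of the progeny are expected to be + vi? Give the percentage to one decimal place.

A map distance of 36 cM corresponds to a recombination frequency of 0.360.
The F1 is + vi / dw +, so + vi is a parental gamete class with expected frequency (1 − r)/2 = 0.640/2 = 0.3200.
That is 0.3200 = 32.0% of the progeny.

32.0%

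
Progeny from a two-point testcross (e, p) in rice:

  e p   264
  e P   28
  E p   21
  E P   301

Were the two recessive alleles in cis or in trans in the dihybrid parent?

The two most frequent classes are E P (301) and e p (264); these are the parental (non-recombinant) types.
So the F1 carried E P on one chromosome and e p on the other — the recessive alleles are on the same chromosome (cis / coupling).

cis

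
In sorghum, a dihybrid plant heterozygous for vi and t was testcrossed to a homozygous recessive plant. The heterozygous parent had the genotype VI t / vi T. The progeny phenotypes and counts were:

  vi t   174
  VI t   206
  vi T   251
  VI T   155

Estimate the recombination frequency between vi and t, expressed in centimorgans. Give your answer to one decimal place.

The recombinant classes are VI T and vi t: 155 + 174 = 329.
Recombination frequency = 329/786 = 0.4186 ≈ 41.9%, i.e. 41.9 centimorgans.

41.9 centimorgans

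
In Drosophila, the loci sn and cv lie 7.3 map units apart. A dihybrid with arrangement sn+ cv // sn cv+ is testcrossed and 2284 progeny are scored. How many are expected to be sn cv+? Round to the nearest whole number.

A map distance of 7.3 map units corresponds to a recombination frequency of 0.073.
The F1 is sn+ cv / sn cv+, so sn cv+ is a parental gamete class with expected frequency (1 − r)/2 = 0.927/2 = 0.4635.
Expected number = 0.4635 × 2284 = 1058.63 ≈ 1059.

1059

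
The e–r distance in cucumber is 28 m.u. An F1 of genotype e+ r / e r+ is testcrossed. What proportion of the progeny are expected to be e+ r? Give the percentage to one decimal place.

36.0%

A map distance of 28 m.u. corresponds to a recombination frequency of 0.280.
The F1 is e+ r / e r+, so e+ r is a parental gamete class with expected frequency (1 − r)/2 = 0.720/2 = 0.3600.
That is 0.3600 = 36.0% of the progeny.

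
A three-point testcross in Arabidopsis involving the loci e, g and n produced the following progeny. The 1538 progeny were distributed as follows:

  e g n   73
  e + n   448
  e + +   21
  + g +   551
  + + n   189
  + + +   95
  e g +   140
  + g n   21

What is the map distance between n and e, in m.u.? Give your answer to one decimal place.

24.1 m.u.

The two most frequent reciprocal classes, e + n and + g +, are the parental types, so the F1 was e + n / + g +.
The two rarest classes, e + + and + g n, are the double crossovers. Comparing them with the parentals, only the n allele has switched, so n is the middle locus and the order is e – n – g.
Crossovers in the e–n interval produce the single-crossover classes + + n and e g + (189 + 140 = 329) plus the double crossovers (42).
RF(e–n) = (329 + 42) / 1538 = 371/1538 = 0.2412 → 24.1 m.u.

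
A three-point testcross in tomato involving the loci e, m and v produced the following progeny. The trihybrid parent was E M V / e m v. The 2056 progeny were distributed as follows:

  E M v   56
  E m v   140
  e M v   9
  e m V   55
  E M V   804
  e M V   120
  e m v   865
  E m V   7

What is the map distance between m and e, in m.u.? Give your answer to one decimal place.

13.4 m.u.

The two rarest classes, E m V and e M v, are the double crossovers. Comparing them with the parentals, only the m allele has switched, so m is the middle locus and the order is e – m – v.
Crossovers in the e–m interval produce the single-crossover classes e M V and E m v (120 + 140 = 260) plus the double crossovers (16).
RF(e–m) = (260 + 16) / 2056 = 276/2056 = 0.1342 → 13.4 m.u.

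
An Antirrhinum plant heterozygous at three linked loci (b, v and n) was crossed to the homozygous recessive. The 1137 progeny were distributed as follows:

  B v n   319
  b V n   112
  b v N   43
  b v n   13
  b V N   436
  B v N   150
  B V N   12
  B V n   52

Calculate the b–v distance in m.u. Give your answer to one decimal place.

The two most frequent reciprocal classes, b V N and B v n, are the parental types, so the F1 was b V N / B v n.
The two rarest classes, B V N and b v n, are the double crossovers. Comparing them with the parentals, only the b allele has switched, so b is the middle locus and the order is v – b – n.
Crossovers in the v–b interval produce the single-crossover classes b v N and B V n (43 + 52 = 95) plus the double crossovers (25).
RF(v–b) = (95 + 25) / 1137 = 120/1137 = 0.1055 → 10.6 m.u.

10.6 m.u.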